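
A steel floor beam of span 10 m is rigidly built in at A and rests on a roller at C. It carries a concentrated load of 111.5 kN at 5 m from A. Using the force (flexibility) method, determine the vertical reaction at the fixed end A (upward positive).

Release the roller at C. Primary structure: cantilever fixed at A.
Primary-structure tip deflection at C by superposition:
  point load 111.5 at a = 5: Pa²(3L − a)/(6EI) = 11615/EI
Tip deflection under a unit load at C: L³/(3EI) = 333.3/EI.
The prop prevents deflection at C: R_C = δ_0/δ_{CC} = 11615/333.3 = 34.84 kN.
Vertical equilibrium: R_A = ΣP − R_C = 111.5 − 34.84 = 76.66 kN.

R_A = 76.66 kN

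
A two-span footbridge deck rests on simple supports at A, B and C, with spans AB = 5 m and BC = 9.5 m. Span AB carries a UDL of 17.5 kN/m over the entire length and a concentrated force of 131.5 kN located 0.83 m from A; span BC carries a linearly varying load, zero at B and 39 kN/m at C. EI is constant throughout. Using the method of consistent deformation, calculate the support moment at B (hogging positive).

M_B = 171.7 kN·m

Release continuity at B by inserting a hinge; the redundant is the internal moment M_B. The primary structure is two simply-supported spans AB and BC.
Rotations at B on the released spans (each span's end-slope, ×1/EI):
  span AB: UDL 17.5: wL³/(24EI) = 91.15/EI
  span AB: point load 131.5 at a = 0.83: Pab(L + a)/(6LEI) = 88.45/EI
  span BC: triangular load, peak 39: 7w₀L³/(360EI) = 650.2/EI
  relative rotation θ_0 = (179.6 + 650.2)/EI = 829.8/EI
A unit hogging moment at B produces rotation L₁/(3EI) + L₂/(3EI) = 4.833/EI.
Compatibility: M_B·(L₁+L₂)/(3EI) = θ_0, giving M_B = 171.7 kN·m (hogging).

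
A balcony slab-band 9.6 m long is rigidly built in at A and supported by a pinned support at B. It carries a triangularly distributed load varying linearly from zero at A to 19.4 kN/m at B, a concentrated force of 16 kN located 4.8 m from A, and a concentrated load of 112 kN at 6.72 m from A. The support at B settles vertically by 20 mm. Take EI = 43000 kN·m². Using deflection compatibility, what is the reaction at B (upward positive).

Take the reaction at B as the redundant and release it; the primary structure is a cantilever fixed at A.
Downward deflection at the released point B due to the loads:
  triangular load, peak 19.4 at the free end: 11w₀L⁴/(120EI) = 15104/EI
  point load 16 at a = 4.8: Pa²(3L − a)/(6EI) = 1475/EI
  point load 112 at a = 6.72: Pa²(3L − a)/(6EI) = 18612/EI
  δ_0 = 35191/EI
Tip deflection under a unit load at B: L³/(3EI) = 294.9/EI.
With EI = 43000 kN·m²: δ_0 = 0.8184 m and δ_{BB} = 0.006858 m/kN.
Compatibility — the beam at B must follow the support down by 0.02 m: δ_0 − R_B·δ_{BB} = 0.02, so R_B = (0.8184 − 0.02)/0.006858 = 116.4 kN.

R_B = 116.4 kN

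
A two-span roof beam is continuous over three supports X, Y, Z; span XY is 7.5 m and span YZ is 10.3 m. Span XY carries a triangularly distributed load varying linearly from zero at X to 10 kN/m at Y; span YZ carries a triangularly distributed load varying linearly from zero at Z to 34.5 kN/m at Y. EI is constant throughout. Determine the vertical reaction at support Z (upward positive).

Take M_Y as the redundant. Released structure: two simple spans XY and YZ with a hinge at Y.
End slopes at the hinge Y, treating each span as simply supported:
  span XY: triangular load, peak 10: w₀L³/(45EI) = 93.75/EI
  span YZ: triangular load, peak 34.5: w₀L³/(45EI) = 837.8/EI
  relative rotation θ_0 = (93.75 + 837.8)/EI = 931.5/EI
A unit hogging moment at Y produces rotation L₁/(3EI) + L₂/(3EI) = 5.933/EI.
Compatibility: M_Y·(L₁+L₂)/(3EI) = θ_0, giving M_Y = 157 kN·m (hogging).
Span YZ, ΣM about Z: R_Y^{YZ}·10.3 = 1220 + 157, so R_Y^{YZ} = 133.7 kN and R_Z = 177.7 − 133.7 = 43.98 kN.

R_Z = 43.98 kN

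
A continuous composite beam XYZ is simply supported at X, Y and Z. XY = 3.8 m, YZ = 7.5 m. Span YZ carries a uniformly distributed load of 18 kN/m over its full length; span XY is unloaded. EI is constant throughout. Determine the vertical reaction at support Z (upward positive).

Take M_Y as the redundant. Released structure: two simple spans XY and YZ with a hinge at Y.
End slopes at the hinge Y, treating each span as simply supported:
  span YZ: UDL 18: wL³/(24EI) = 316.4/EI
  relative rotation θ_0 = (0 + 316.4)/EI = 316.4/EI
A unit hogging moment at Y produces rotation L₁/(3EI) + L₂/(3EI) = 3.767/EI.
Slope continuity at Y: θ_0 = M_Y·3.767/EI, so M_Y = 316.4/3.767 = 84 kN·m (hogging).
Span YZ, ΣM about Z: R_Y^{YZ}·7.5 = 506.2 + 84, so R_Y^{YZ} = 78.7 kN and R_Z = 135 − 78.7 = 56.3 kN.

R_Z = 56.3 kN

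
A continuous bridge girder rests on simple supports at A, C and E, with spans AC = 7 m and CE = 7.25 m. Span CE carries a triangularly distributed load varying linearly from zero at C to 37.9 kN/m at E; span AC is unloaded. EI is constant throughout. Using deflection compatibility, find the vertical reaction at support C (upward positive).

Release continuity at C by inserting a hinge; the redundant is the internal moment M_C. The primary structure is two simply-supported spans AC and CE.
End slopes at the hinge C, treating each span as simply supported:
  span CE: triangular load, peak 37.9: 7w₀L³/(360EI) = 280.8/EI
  relative rotation θ_0 = (0 + 280.8)/EI = 280.8/EI
A unit hogging moment at C produces rotation L₁/(3EI) + L₂/(3EI) = 4.75/EI.
Slope continuity at C: θ_0 = M_C·4.75/EI, so M_C = 280.8/4.75 = 59.12 kN·m (hogging).
Span AC, ΣM about A with M_C applied at C: R_C^{AC}·7 = 0 + 59.12, so R_C^{AC} = 8.446 kN and R_A = 0 − 8.446 = -8.446 kN.
Span CE, ΣM about E: R_C^{CE}·7.25 = 332 + 59.12, so R_C^{CE} = 53.95 kN and R_E = 137.4 − 53.95 = 83.44 kN.
R_C = 8.446 + 53.95 = 62.4 kN.

R_C = 62.4 kN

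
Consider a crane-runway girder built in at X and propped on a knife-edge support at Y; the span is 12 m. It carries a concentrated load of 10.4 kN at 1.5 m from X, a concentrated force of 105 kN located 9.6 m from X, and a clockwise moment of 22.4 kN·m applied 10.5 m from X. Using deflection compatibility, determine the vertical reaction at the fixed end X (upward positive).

R_X = 38.49 kN

Choose R_Y as the redundant. The primary structure is the cantilever fixed at X.
Deflection at Y on the released cantilever, summing each load's contribution:
  point load 10.4 at a = 1.5: Pa²(3L − a)/(6EI) = 134.6/EI
  point load 105 at a = 9.6: Pa²(3L − a)/(6EI) = 42578/EI
  clockwise couple 22.4 at a = 10.5: M₀a(2L − a)/(2EI) = 1588/EI
  δ_0 = 44300/EI
Tip deflection under a unit load at Y: L³/(3EI) = 576/EI.
The prop prevents deflection at Y: R_Y = δ_0/δ_{YY} = 44300/576 = 76.91 kN.
Vertical equilibrium: R_X = ΣP − R_Y = 115.4 − 76.91 = 38.49 kN.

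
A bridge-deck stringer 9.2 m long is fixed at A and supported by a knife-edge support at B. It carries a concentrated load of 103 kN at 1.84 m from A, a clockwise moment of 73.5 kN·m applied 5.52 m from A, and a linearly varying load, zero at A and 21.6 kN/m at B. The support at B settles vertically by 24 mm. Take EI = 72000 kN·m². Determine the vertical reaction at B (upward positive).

R_B = 63.82 kN

Choose R_B as the redundant. The primary structure is the cantilever fixed at A.
Downward deflection at the released point B due to the loads:
  point load 103 at a = 1.84: Pa²(3L − a)/(6EI) = 1497/EI
  clockwise couple 73.5 at a = 5.52: M₀a(2L − a)/(2EI) = 2613/EI
  triangular load, peak 21.6 at the free end: 11w₀L⁴/(120EI) = 14185/EI
  δ_0 = 18295/EI
Tip deflection under a unit load at B: L³/(3EI) = 259.6/EI.
With EI = 72000 kN·m²: δ_0 = 0.25409 m and δ_{BB} = 0.003605 m/kN.
Compatibility — the beam at B must follow the support down by 0.024 m: δ_0 − R_B·δ_{BB} = 0.024, so R_B = (0.25409 − 0.024)/0.003605 = 63.82 kN.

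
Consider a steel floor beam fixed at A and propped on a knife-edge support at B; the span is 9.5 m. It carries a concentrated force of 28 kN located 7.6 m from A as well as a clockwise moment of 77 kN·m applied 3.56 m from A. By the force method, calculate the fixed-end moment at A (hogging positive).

Release the roller at B. Primary structure: cantilever fixed at A.
Downward deflection at the released point B due to the loads:
  point load 28 at a = 7.6: Pa²(3L − a)/(6EI) = 5634/EI
  clockwise couple 77 at a = 3.56: M₀a(2L − a)/(2EI) = 2116/EI
  δ_0 = 7750/EI
Tip deflection under a unit load at B: L³/(3EI) = 285.8/EI.
The prop prevents deflection at B: R_B = δ_0/δ_{BB} = 7750/285.8 = 27.12 kN.
Moment equilibrium about A: M_A = Σ(load moments about A) − R_B·L = 289.8 − 27.12×9.5 = 32.19 kN·m.

M_A = 32.19 kN·m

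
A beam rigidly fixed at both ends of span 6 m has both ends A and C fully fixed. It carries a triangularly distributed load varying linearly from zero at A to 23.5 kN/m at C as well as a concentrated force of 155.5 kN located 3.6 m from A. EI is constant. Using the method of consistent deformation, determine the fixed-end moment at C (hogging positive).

Release both end moments; the primary structure is a simply-supported span AC with redundants M_A and M_C.
On the primary (simply-supported) span, the end slopes from the loading are:
  at A: triangular load, peak 23.5: 7w₀L³/(360EI) = 98.7/EI
  at C: triangular load, peak 23.5: w₀L³/(45EI) = 112.8/EI
  at A: point load 155.5 at a = 3.6: Pab(L + b)/(6LEI) = 313.5/EI
  at C: point load 155.5 at a = 3.6: Pab(L + a)/(6LEI) = 358.3/EI
  θ_A0 = 412.2/EI,  θ_C0 = 471.1/EI
Flexibility coefficients: a unit moment at one end gives L/(3EI) there and L/(6EI) at the far end, so f₁₁ = f₂₂ = 2/EI and f₁₂ = f₂₁ = 1/EI.
Compatibility — zero rotation at each built-in end:
  2 M_A + 1 M_C = 412.2
  1 M_A + 2 M_C = 471.1
Solving the pair gives M_A = 117.8 kN·m and M_C = 176.7 kN·m (hogging).

M_C = 176.7 kN·m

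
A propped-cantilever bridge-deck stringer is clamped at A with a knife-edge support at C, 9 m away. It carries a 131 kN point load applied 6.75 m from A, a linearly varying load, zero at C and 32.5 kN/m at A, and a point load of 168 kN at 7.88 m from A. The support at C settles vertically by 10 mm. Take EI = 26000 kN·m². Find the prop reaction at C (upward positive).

Remove the prop at C; the released (primary) structure is a cantilever built in at A.
Free-end deflection of the primary structure under the applied loading (downward +):
  point load 131 at a = 6.75: Pa²(3L − a)/(6EI) = 20144/EI
  triangular load, peak 32.5 at the fixed end: w₀L⁴/(30EI) = 7108/EI
  point load 168 at a = 7.88: Pa²(3L − a)/(6EI) = 33243/EI
  δ_0 = 60495/EI
Tip deflection under a unit load at C: L³/(3EI) = 243/EI.
With EI = 26000 kN·m²: δ_0 = 2.3267 m and δ_{CC} = 0.009346 m/kN.
Compatibility — the beam at C must follow the support down by 0.01 m: δ_0 − R_C·δ_{CC} = 0.01, so R_C = (2.3267 − 0.01)/0.009346 = 247.9 kN.

R_C = 247.9 kN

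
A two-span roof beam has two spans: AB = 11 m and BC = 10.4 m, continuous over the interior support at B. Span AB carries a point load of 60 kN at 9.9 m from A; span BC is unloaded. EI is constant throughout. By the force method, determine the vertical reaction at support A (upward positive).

Insert a hinge at B; M_B is the redundant, and each span becomes simply supported.
End slopes at the hinge B, treating each span as simply supported:
  span AB: point load 60 at a = 9.9: Pab(L + a)/(6LEI) = 206.9/EI
  relative rotation θ_0 = (206.9 + 0)/EI = 206.9/EI
A unit hogging moment at B produces rotation L₁/(3EI) + L₂/(3EI) = 7.133/EI.
Slope continuity at B: θ_0 = M_B·7.133/EI, so M_B = 206.9/7.133 = 29.01 kN·m (hogging).
Span AB, ΣM about A with M_B applied at B: R_B^{AB}·11 = 594 + 29.01, so R_B^{AB} = 56.64 kN and R_A = 60 − 56.64 = 3.363 kN.

R_A = 3.363 kN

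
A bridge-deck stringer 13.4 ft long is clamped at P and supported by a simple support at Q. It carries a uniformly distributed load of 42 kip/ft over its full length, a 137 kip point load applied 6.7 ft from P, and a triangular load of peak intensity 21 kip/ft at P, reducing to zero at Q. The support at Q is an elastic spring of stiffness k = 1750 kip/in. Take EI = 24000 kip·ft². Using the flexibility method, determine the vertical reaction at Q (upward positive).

R_Q = 281.6 kip

Remove the prop at Q; the released (primary) structure is a cantilever built in at P.
Deflection at Q on the released cantilever, summing each load's contribution:
  UDL 42: wL⁴/(8EI) = 169269/EI
  point load 137 at a = 6.7: Pa²(3L − a)/(6EI) = 34337/EI
  triangular load, peak 21 at the fixed end: w₀L⁴/(30EI) = 22569/EI
  δ_0 = 226176/EI
Tip deflection under a unit load at Q: L³/(3EI) = 802/EI.
With EI = 24000 kip·ft²: δ_0 = 9.424 ft and δ_{QQ} = 0.033418 ft/kip.
Compatibility — the spring shortens by R_Q/k under the reaction it provides: δ_0 − R_Q·δ_{QQ} = R_Q/k. With 1/k = 1/(1750×12) ft/kip = 0.000048 ft/kip, R_Q = δ_0 / (δ_{QQ} + 1/k) = 9.424 / (0.033418 + 0.000048) = 281.6 kip.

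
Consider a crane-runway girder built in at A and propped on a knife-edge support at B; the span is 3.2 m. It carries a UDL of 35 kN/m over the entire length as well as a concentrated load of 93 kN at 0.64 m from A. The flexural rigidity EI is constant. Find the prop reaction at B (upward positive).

R_B = 47.21 kN

Take the reaction at B as the redundant and release it; the primary structure is a cantilever fixed at A.
Downward deflection at the released point B due to the loads:
  UDL 35: wL⁴/(8EI) = 458.8/EI
  point load 93 at a = 0.64: Pa²(3L − a)/(6EI) = 56.89/EI
  δ_0 = 515.6/EI
Tip deflection under a unit load at B: L³/(3EI) = 10.92/EI.
Compatibility at B: δ_0 − R_B·δ_{BB} = 0, so R_B = 515.6/10.92 = 47.21 kN.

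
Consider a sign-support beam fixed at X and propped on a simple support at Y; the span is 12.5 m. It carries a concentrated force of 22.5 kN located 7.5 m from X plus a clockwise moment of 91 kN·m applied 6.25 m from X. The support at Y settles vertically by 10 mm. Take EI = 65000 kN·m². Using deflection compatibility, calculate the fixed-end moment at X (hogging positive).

M_X = 48.35 kN·m

Choose R_Y as the redundant. The primary structure is the cantilever fixed at X.
Deflection at Y on the released cantilever, summing each load's contribution:
  point load 22.5 at a = 7.5: Pa²(3L − a)/(6EI) = 6328/EI
  clockwise couple 91 at a = 6.25: M₀a(2L − a)/(2EI) = 5332/EI
  δ_0 = 11660/EI
Flexibility coefficient — unit upward force at Y: δ_{YY} = L³/(3EI) = 651/EI.
With EI = 65000 kN·m²: δ_0 = 0.17939 m and δ_{YY} = 0.010016 m/kN.
Compatibility — the beam at Y must follow the support down by 0.01 m: δ_0 − R_Y·δ_{YY} = 0.01, so R_Y = (0.17939 − 0.01)/0.010016 = 16.91 kN.
Moment equilibrium about X: M_X = Σ(load moments about X) − R_Y·L = 259.8 − 16.91×12.5 = 48.35 kN·m.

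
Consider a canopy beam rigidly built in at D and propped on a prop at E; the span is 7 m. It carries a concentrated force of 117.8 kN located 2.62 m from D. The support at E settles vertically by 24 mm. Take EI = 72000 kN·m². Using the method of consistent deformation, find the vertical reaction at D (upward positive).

Take the reaction at E as the redundant and release it; the primary structure is a cantilever fixed at D.
Primary-structure tip deflection at E by superposition:
  point load 117.8 at a = 2.62: Pa²(3L − a)/(6EI) = 2477/EI
Tip deflection under a unit load at E: L³/(3EI) = 114.3/EI.
With EI = 72000 kN·m²: δ_0 = 0.034404 m and δ_{EE} = 0.001588 m/kN.
Compatibility — the beam at E must follow the support down by 0.024 m: δ_0 − R_E·δ_{EE} = 0.024, so R_E = (0.034404 − 0.024)/0.001588 = 6.552 kN.
Vertical equilibrium: R_D = ΣP − R_E = 117.8 − 6.552 = 111.2 kN.

R_D = 111.2 kN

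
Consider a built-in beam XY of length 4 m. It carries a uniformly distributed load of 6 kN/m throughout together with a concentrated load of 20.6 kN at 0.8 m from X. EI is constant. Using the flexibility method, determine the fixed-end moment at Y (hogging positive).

Release both end moments; the primary structure is a simply-supported span XY with redundants M_X and M_Y.
End rotations of the released simple span under the applied load (×1/EI):
  at X: UDL 6: wL³/(24EI) = 16/EI
  at Y: UDL 6: wL³/(24EI) = 16/EI
  at X: point load 20.6 at a = 0.8: Pab(L + b)/(6LEI) = 15.82/EI
  at Y: point load 20.6 at a = 0.8: Pab(L + a)/(6LEI) = 10.55/EI
  θ_X0 = 31.82/EI,  θ_Y0 = 26.55/EI
Flexibility coefficients: a unit moment at one end gives L/(3EI) there and L/(6EI) at the far end, so f₁₁ = f₂₂ = 1.333/EI and f₁₂ = f₂₁ = 0.6667/EI.
Compatibility — zero rotation at each built-in end:
  1.333 M_X + 0.6667 M_Y = 31.82
  0.6667 M_X + 1.333 M_Y = 26.55
Solving the pair gives M_X = 18.55 kN·m and M_Y = 10.64 kN·m (hogging).

M_Y = 10.64 kN·m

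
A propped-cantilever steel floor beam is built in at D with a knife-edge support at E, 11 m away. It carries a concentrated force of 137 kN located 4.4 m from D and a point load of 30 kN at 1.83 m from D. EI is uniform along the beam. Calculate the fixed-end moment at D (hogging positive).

Choose R_E as the redundant. The primary structure is the cantilever fixed at D.
Downward deflection at the released point E due to the loads:
  point load 137 at a = 4.4: Pa²(3L − a)/(6EI) = 12643/EI
  point load 30 at a = 1.83: Pa²(3L − a)/(6EI) = 521.9/EI
  δ_0 = 13165/EI
Flexibility coefficient — unit upward force at E: δ_{EE} = L³/(3EI) = 443.7/EI.
The prop prevents deflection at E: R_E = δ_0/δ_{EE} = 13165/443.7 = 29.67 kN.
Moment equilibrium about D: M_D = Σ(load moments about D) − R_E·L = 657.7 − 29.67×11 = 331.3 kN·m.

M_D = 331.3 kN·m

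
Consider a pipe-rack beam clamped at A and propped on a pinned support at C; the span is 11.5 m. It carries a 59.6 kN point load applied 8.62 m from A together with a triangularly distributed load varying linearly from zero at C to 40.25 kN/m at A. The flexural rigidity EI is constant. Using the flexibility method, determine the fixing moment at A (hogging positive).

M_A = 435.3 kN·m

Take the reaction at C as the redundant and release it; the primary structure is a cantilever fixed at A.
Downward deflection at the released point C due to the loads:
  point load 59.6 at a = 8.62: Pa²(3L − a)/(6EI) = 19102/EI
  triangular load, peak 40.25 at the fixed end: w₀L⁴/(30EI) = 23466/EI
  δ_0 = 42568/EI
Flexibility coefficient — unit upward force at C: δ_{CC} = L³/(3EI) = 507/EI.
The prop prevents deflection at C: R_C = δ_0/δ_{CC} = 42568/507 = 83.97 kN.
Moment equilibrium about A: M_A = Σ(load moments about A) − R_C·L = 1401 − 83.97×11.5 = 435.3 kN·m.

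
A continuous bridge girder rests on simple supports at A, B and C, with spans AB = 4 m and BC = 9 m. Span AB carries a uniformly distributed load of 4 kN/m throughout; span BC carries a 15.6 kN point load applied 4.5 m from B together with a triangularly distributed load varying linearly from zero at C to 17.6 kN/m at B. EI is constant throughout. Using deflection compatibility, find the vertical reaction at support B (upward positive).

Insert a hinge at B; M_B is the redundant, and each span becomes simply supported.
End slopes at the hinge B, treating each span as simply supported:
  span AB: UDL 4: wL³/(24EI) = 10.67/EI
  span BC: point load 15.6 at a = 4.5: Pab(L + b)/(6LEI) = 78.97/EI
  span BC: triangular load, peak 17.6: w₀L³/(45EI) = 285.1/EI
  relative rotation θ_0 = (10.67 + 364.1)/EI = 374.8/EI
A unit hogging moment at B produces rotation L₁/(3EI) + L₂/(3EI) = 4.333/EI.
Slope continuity at B: θ_0 = M_B·4.333/EI, so M_B = 374.8/4.333 = 86.48 kN·m (hogging).
Span AB, ΣM about A with M_B applied at B: R_B^{AB}·4 = 32 + 86.48, so R_B^{AB} = 29.62 kN and R_A = 16 − 29.62 = -13.62 kN.
Span BC, ΣM about C: R_B^{BC}·9 = 545.4 + 86.48, so R_B^{BC} = 70.21 kN and R_C = 94.8 − 70.21 = 24.59 kN.
R_B = 29.62 + 70.21 = 99.83 kN.

R_B = 99.83 kN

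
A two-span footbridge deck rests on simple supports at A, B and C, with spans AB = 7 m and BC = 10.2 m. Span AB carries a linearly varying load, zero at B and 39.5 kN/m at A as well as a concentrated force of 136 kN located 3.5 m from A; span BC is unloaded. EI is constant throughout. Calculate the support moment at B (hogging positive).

Release continuity at B by inserting a hinge; the redundant is the internal moment M_B. The primary structure is two simply-supported spans AB and BC.
Discontinuity in slope at B on the released structure — sum the simple-span end rotations:
  span AB: triangular load, peak 39.5: 7w₀L³/(360EI) = 263.4/EI
  span AB: point load 136 at a = 3.5: Pab(L + a)/(6LEI) = 416.5/EI
  relative rotation θ_0 = (679.9 + 0)/EI = 679.9/EI
A unit hogging moment at B produces rotation L₁/(3EI) + L₂/(3EI) = 5.733/EI.
Slope continuity at B: θ_0 = M_B·5.733/EI, so M_B = 679.9/5.733 = 118.6 kN·m (hogging).

M_B = 118.6 kN·m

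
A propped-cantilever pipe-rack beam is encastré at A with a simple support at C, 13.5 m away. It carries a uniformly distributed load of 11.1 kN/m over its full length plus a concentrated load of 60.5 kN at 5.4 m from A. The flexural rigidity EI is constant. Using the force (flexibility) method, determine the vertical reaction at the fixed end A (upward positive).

R_A = 141.6 kN

Choose R_C as the redundant. The primary structure is the cantilever fixed at A.
Deflection at C on the released cantilever, summing each load's contribution:
  UDL 11.1: wL⁴/(8EI) = 46086/EI
  point load 60.5 at a = 5.4: Pa²(3L − a)/(6EI) = 10320/EI
  δ_0 = 56406/EI
Tip deflection under a unit load at C: L³/(3EI) = 820.1/EI.
Compatibility at C: δ_0 − R_C·δ_{CC} = 0, so R_C = 56406/820.1 = 68.78 kN.
Vertical equilibrium: R_A = ΣP − R_C = 210.3 − 68.78 = 141.6 kN.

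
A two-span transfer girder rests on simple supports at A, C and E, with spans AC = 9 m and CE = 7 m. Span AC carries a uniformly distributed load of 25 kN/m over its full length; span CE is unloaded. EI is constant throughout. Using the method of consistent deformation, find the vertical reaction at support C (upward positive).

R_C = 148.7 kN

Release continuity at C by inserting a hinge; the redundant is the internal moment M_C. The primary structure is two simply-supported spans AC and CE.
Discontinuity in slope at C on the released structure — sum the simple-span end rotations:
  span AC: UDL 25: wL³/(24EI) = 759.4/EI
  relative rotation θ_0 = (759.4 + 0)/EI = 759.4/EI
A unit hogging moment at C produces rotation L₁/(3EI) + L₂/(3EI) = 5.333/EI.
Slope continuity at C: θ_0 = M_C·5.333/EI, so M_C = 759.4/5.333 = 142.4 kN·m (hogging).
Span AC, ΣM about A with M_C applied at C: R_C^{AC}·9 = 1012 + 142.4, so R_C^{AC} = 128.3 kN and R_A = 225 − 128.3 = 96.68 kN.
Span CE, ΣM about E: R_C^{CE}·7 = 0 + 142.4, so R_C^{CE} = 20.34 kN and R_E = 0 − 20.34 = -20.34 kN.
R_C = 128.3 + 20.34 = 148.7 kN.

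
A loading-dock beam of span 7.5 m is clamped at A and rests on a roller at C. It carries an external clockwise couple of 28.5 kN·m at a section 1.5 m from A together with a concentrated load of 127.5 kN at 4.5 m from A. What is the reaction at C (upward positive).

Choose R_C as the redundant. The primary structure is the cantilever fixed at A.
Deflection at C on the released cantilever, summing each load's contribution:
  clockwise couple 28.5 at a = 1.5: M₀a(2L − a)/(2EI) = 288.6/EI
  point load 127.5 at a = 4.5: Pa²(3L − a)/(6EI) = 7746/EI
  δ_0 = 8034/EI
Flexibility coefficient — unit upward force at C: δ_{CC} = L³/(3EI) = 140.6/EI.
The prop prevents deflection at C: R_C = δ_0/δ_{CC} = 8034/140.6 = 57.13 kN.

R_C = 57.13 kN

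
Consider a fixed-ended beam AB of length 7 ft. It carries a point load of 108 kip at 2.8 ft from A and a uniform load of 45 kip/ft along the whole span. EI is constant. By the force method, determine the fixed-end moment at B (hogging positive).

Take the two fixed-end moments M_A, M_B as redundants; the released structure is the simple span AB.
Simple-span end rotations at A and B under the given loads:
  at A: point load 108 at a = 2.8: Pab(L + b)/(6LEI) = 338.7/EI
  at B: point load 108 at a = 2.8: Pab(L + a)/(6LEI) = 296.4/EI
  at A: UDL 45: wL³/(24EI) = 643.1/EI
  at B: UDL 45: wL³/(24EI) = 643.1/EI
  θ_A0 = 981.8/EI,  θ_B0 = 939.5/EI
Flexibility coefficients: a unit moment at one end gives L/(3EI) there and L/(6EI) at the far end, so f₁₁ = f₂₂ = 2.333/EI and f₁₂ = f₂₁ = 1.167/EI.
Compatibility — zero rotation at each built-in end:
  2.333 M_A + 1.167 M_B = 981.8
  1.167 M_A + 2.333 M_B = 939.5
Solving the pair gives M_A = 292.6 kip·ft and M_B = 256.3 kip·ft (hogging).

M_B = 256.3 kip·ft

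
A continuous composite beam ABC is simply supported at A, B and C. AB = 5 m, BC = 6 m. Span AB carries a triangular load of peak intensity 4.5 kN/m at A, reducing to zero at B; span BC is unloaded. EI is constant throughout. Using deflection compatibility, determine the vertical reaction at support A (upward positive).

Take M_B as the redundant. Released structure: two simple spans AB and BC with a hinge at B.
Rotations at B on the released spans (each span's end-slope, ×1/EI):
  span AB: triangular load, peak 4.5: 7w₀L³/(360EI) = 10.94/EI
  relative rotation θ_0 = (10.94 + 0)/EI = 10.94/EI
A unit hogging moment at B produces rotation L₁/(3EI) + L₂/(3EI) = 3.667/EI.
Compatibility: M_B·(L₁+L₂)/(3EI) = θ_0, giving M_B = 2.983 kN·m (hogging).
Span AB, ΣM about A with M_B applied at B: R_B^{AB}·5 = 18.75 + 2.983, so R_B^{AB} = 4.347 kN and R_A = 11.25 − 4.347 = 6.903 kN.

R_A = 6.903 kN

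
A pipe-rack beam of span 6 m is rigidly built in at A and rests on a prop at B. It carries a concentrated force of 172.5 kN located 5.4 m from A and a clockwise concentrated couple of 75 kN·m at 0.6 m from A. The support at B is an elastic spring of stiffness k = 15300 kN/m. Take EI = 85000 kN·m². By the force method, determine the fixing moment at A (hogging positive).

M_A = 169.4 kN·m

Remove the prop at B; the released (primary) structure is a cantilever built in at A.
Free-end deflection of the primary structure under the applied loading (downward +):
  point load 172.5 at a = 5.4: Pa²(3L − a)/(6EI) = 10563/EI
  clockwise couple 75 at a = 0.6: M₀a(2L − a)/(2EI) = 256.5/EI
  δ_0 = 10820/EI
Flexibility coefficient — unit upward force at B: δ_{BB} = L³/(3EI) = 72/EI.
With EI = 85000 kN·m²: δ_0 = 0.12729 m and δ_{BB} = 0.000847 m/kN.
Compatibility — the spring shortens by R_B/k under the reaction it provides: δ_0 − R_B·δ_{BB} = R_B/k. With 1/k = 0.000065 m/kN, R_B = δ_0 / (δ_{BB} + 1/k) = 0.12729 / (0.000847 + 0.000065) = 139.5 kN.
Moment equilibrium about A: M_A = Σ(load moments about A) − R_B·L = 1006 − 139.5×6 = 169.4 kN·m.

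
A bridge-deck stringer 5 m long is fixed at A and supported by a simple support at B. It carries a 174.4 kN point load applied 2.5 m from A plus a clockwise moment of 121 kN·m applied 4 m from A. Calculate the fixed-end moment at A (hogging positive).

Release the roller at B. Primary structure: cantilever fixed at A.
Primary-structure tip deflection at B by superposition:
  point load 174.4 at a = 2.5: Pa²(3L − a)/(6EI) = 2271/EI
  clockwise couple 121 at a = 4: M₀a(2L − a)/(2EI) = 1452/EI
  δ_0 = 3723/EI
Tip deflection under a unit load at B: L³/(3EI) = 41.67/EI.
The prop prevents deflection at B: R_B = δ_0/δ_{BB} = 3723/41.67 = 89.35 kN.
Moment equilibrium about A: M_A = Σ(load moments about A) − R_B·L = 557 − 89.35×5 = 110.3 kN·m.

M_A = 110.3 kN·m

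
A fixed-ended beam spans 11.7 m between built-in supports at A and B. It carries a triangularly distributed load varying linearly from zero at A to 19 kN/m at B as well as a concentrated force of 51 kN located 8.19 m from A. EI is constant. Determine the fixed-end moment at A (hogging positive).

Release both end moments; the primary structure is a simply-supported span AB with redundants M_A and M_B.
End rotations of the released simple span under the applied load (×1/EI):
  at A: triangular load, peak 19: 7w₀L³/(360EI) = 591.7/EI
  at B: triangular load, peak 19: w₀L³/(45EI) = 676.2/EI
  at A: point load 51 at a = 8.19: Pab(L + b)/(6LEI) = 317.7/EI
  at B: point load 51 at a = 8.19: Pab(L + a)/(6LEI) = 415.4/EI
  θ_A0 = 909.4/EI,  θ_B0 = 1092/EI
Flexibility coefficients: a unit moment at one end gives L/(3EI) there and L/(6EI) at the far end, so f₁₁ = f₂₂ = 3.9/EI and f₁₂ = f₂₁ = 1.95/EI.
Compatibility — zero rotation at each built-in end:
  3.9 M_A + 1.95 M_B = 909.4
  1.95 M_A + 3.9 M_B = 1092
Solving the pair gives M_A = 124.3 kN·m and M_B = 217.8 kN·m (hogging).

M_A = 124.3 kN·m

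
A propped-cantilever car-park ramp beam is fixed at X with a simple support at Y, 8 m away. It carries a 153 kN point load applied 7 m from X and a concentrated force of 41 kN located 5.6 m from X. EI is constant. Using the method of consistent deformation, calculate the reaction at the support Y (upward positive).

R_Y = 147.6 kN

Release the roller at Y. Primary structure: cantilever fixed at X.
Primary-structure tip deflection at Y by superposition:
  point load 153 at a = 7: Pa²(3L − a)/(6EI) = 21242/EI
  point load 41 at a = 5.6: Pa²(3L − a)/(6EI) = 3943/EI
  δ_0 = 25184/EI
Tip deflection under a unit load at Y: L³/(3EI) = 170.7/EI.
Compatibility at Y: δ_0 − R_Y·δ_{YY} = 0, so R_Y = 25184/170.7 = 147.6 kN.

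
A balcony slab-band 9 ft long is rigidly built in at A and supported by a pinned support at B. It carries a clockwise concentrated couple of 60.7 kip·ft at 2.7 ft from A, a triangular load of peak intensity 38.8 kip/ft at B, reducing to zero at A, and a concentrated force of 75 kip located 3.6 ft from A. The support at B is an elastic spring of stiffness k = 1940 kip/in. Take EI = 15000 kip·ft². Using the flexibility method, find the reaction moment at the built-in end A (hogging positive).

Take the reaction at B as the redundant and release it; the primary structure is a cantilever fixed at A.
Deflection at B on the released cantilever, summing each load's contribution:
  clockwise couple 60.7 at a = 2.7: M₀a(2L − a)/(2EI) = 1254/EI
  triangular load, peak 38.8 at the free end: 11w₀L⁴/(120EI) = 23335/EI
  point load 75 at a = 3.6: Pa²(3L − a)/(6EI) = 3791/EI
  δ_0 = 28380/EI
Flexibility coefficient — unit upward force at B: δ_{BB} = L³/(3EI) = 243/EI.
With EI = 15000 kip·ft²: δ_0 = 1.892 ft and δ_{BB} = 0.0162 ft/kip.
Compatibility — the spring shortens by R_B/k under the reaction it provides: δ_0 − R_B·δ_{BB} = R_B/k. With 1/k = 1/(1940×12) ft/kip = 0.000043 ft/kip, R_B = δ_0 / (δ_{BB} + 1/k) = 1.892 / (0.0162 + 0.000043) = 116.5 kip.
Moment equilibrium about A: M_A = Σ(load moments about A) − R_B·L = 1378 − 116.5×9 = 330 kip·ft.

M_A = 330 kip·ft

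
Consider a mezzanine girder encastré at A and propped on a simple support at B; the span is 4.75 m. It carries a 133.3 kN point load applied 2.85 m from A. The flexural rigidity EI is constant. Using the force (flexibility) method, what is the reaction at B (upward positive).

Choose R_B as the redundant. The primary structure is the cantilever fixed at A.
Free-end deflection of the primary structure under the applied loading (downward +):
  point load 133.3 at a = 2.85: Pa²(3L − a)/(6EI) = 2057/EI
Flexibility coefficient — unit upward force at B: δ_{BB} = L³/(3EI) = 35.72/EI.
The prop prevents deflection at B: R_B = δ_0/δ_{BB} = 2057/35.72 = 57.59 kN.

R_B = 57.59 kN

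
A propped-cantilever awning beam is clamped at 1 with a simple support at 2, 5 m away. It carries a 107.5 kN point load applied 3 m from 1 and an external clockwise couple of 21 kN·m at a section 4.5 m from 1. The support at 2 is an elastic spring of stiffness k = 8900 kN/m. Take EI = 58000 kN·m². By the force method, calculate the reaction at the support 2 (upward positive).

R_2 = 45.55 kN

Release the roller at 2. Primary structure: cantilever fixed at 1.
Primary-structure tip deflection at 2 by superposition:
  point load 107.5 at a = 3: Pa²(3L − a)/(6EI) = 1935/EI
  clockwise couple 21 at a = 4.5: M₀a(2L − a)/(2EI) = 259.9/EI
  δ_0 = 2195/EI
Flexibility coefficient — unit upward force at 2: δ_{22} = L³/(3EI) = 41.67/EI.
With EI = 58000 kN·m²: δ_0 = 0.037843 m and δ_{22} = 0.000718 m/kN.
Compatibility — the spring shortens by R_2/k under the reaction it provides: δ_0 − R_2·δ_{22} = R_2/k. With 1/k = 0.000112 m/kN, R_2 = δ_0 / (δ_{22} + 1/k) = 0.037843 / (0.000718 + 0.000112) = 45.55 kN.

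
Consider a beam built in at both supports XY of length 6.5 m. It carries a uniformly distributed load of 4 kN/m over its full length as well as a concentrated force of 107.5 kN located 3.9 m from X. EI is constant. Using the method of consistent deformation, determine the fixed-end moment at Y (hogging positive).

Release both end moments; the primary structure is a simply-supported span XY with redundants M_X and M_Y.
End rotations of the released simple span under the applied load (×1/EI):
  at X: UDL 4: wL³/(24EI) = 45.77/EI
  at Y: UDL 4: wL³/(24EI) = 45.77/EI
  at X: point load 107.5 at a = 3.9: Pab(L + b)/(6LEI) = 254.3/EI
  at Y: point load 107.5 at a = 3.9: Pab(L + a)/(6LEI) = 290.7/EI
  θ_X0 = 300.1/EI,  θ_Y0 = 336.5/EI
Flexibility coefficients: a unit moment at one end gives L/(3EI) there and L/(6EI) at the far end, so f₁₁ = f₂₂ = 2.167/EI and f₁₂ = f₂₁ = 1.083/EI.
Compatibility — zero rotation at each built-in end:
  2.167 M_X + 1.083 M_Y = 300.1
  1.083 M_X + 2.167 M_Y = 336.5
Solving the pair gives M_X = 81.16 kN·m and M_Y = 114.7 kN·m (hogging).

M_Y = 114.7 kN·m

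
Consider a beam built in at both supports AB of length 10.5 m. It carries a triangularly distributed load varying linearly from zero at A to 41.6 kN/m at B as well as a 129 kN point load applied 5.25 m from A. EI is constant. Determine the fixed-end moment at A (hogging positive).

M_A = 322.2 kN·m

Take the two fixed-end moments M_A, M_B as redundants; the released structure is the simple span AB.
On the primary (simply-supported) span, the end slopes from the loading are:
  at A: triangular load, peak 41.6: 7w₀L³/(360EI) = 936.4/EI
  at B: triangular load, peak 41.6: w₀L³/(45EI) = 1070/EI
  at A: point load 129 at a = 5.25: Pab(L + b)/(6LEI) = 888.9/EI
  at B: point load 129 at a = 5.25: Pab(L + a)/(6LEI) = 888.9/EI
  θ_A0 = 1825/EI,  θ_B0 = 1959/EI
Flexibility coefficients: a unit moment at one end gives L/(3EI) there and L/(6EI) at the far end, so f₁₁ = f₂₂ = 3.5/EI and f₁₂ = f₂₁ = 1.75/EI.
Compatibility — zero rotation at each built-in end:
  3.5 M_A + 1.75 M_B = 1825
  1.75 M_A + 3.5 M_B = 1959
Solving the pair gives M_A = 322.2 kN·m and M_B = 398.6 kN·m (hogging).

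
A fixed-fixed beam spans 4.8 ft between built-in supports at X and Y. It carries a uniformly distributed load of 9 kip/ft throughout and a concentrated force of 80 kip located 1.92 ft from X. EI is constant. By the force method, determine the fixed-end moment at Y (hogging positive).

Release both end moments; the primary structure is a simply-supported span XY with redundants M_X and M_Y.
End rotations of the released simple span under the applied load (×1/EI):
  at X: UDL 9: wL³/(24EI) = 41.47/EI
  at Y: UDL 9: wL³/(24EI) = 41.47/EI
  at X: point load 80 at a = 1.92: Pab(L + b)/(6LEI) = 118/EI
  at Y: point load 80 at a = 1.92: Pab(L + a)/(6LEI) = 103.2/EI
  θ_X0 = 159.4/EI,  θ_Y0 = 144.7/EI
Flexibility coefficients: a unit moment at one end gives L/(3EI) there and L/(6EI) at the far end, so f₁₁ = f₂₂ = 1.6/EI and f₁₂ = f₂₁ = 0.8/EI.
Compatibility — zero rotation at each built-in end:
  1.6 M_X + 0.8 M_Y = 159.4
  0.8 M_X + 1.6 M_Y = 144.7
Solving the pair gives M_X = 72.58 kip·ft and M_Y = 54.14 kip·ft (hogging).

M_Y = 54.14 kip·ft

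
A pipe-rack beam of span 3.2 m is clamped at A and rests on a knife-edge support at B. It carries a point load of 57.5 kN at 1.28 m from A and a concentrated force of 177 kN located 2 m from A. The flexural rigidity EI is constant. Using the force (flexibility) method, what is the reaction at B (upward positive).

Choose R_B as the redundant. The primary structure is the cantilever fixed at A.
Downward deflection at the released point B due to the loads:
  point load 57.5 at a = 1.28: Pa²(3L − a)/(6EI) = 130.6/EI
  point load 177 at a = 2: Pa²(3L − a)/(6EI) = 896.8/EI
  δ_0 = 1027/EI
Tip deflection under a unit load at B: L³/(3EI) = 10.92/EI.
The prop prevents deflection at B: R_B = δ_0/δ_{BB} = 1027/10.92 = 94.06 kN.

R_B = 94.06 kN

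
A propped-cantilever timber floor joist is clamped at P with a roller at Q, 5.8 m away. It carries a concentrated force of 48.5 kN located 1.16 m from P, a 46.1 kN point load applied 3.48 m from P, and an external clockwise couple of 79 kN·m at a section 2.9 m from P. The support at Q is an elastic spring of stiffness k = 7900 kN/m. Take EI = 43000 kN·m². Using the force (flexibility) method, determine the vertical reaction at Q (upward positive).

Remove the prop at Q; the released (primary) structure is a cantilever built in at P.
Primary-structure tip deflection at Q by superposition:
  point load 48.5 at a = 1.16: Pa²(3L − a)/(6EI) = 176.6/EI
  point load 46.1 at a = 3.48: Pa²(3L − a)/(6EI) = 1295/EI
  clockwise couple 79 at a = 2.9: M₀a(2L − a)/(2EI) = 996.6/EI
  δ_0 = 2468/EI
Tip deflection under a unit load at Q: L³/(3EI) = 65.04/EI.
With EI = 43000 kN·m²: δ_0 = 0.057406 m and δ_{QQ} = 0.001512 m/kN.
Compatibility — the spring shortens by R_Q/k under the reaction it provides: δ_0 − R_Q·δ_{QQ} = R_Q/k. With 1/k = 0.000127 m/kN, R_Q = δ_0 / (δ_{QQ} + 1/k) = 0.057406 / (0.001512 + 0.000127) = 35.02 kN.

R_Q = 35.02 kN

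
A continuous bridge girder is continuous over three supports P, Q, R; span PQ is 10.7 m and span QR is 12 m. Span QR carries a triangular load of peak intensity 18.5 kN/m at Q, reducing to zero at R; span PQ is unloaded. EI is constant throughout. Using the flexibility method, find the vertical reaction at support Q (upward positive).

R_Q = 90.6 kN

Insert a hinge at Q; M_Q is the redundant, and each span becomes simply supported.
End slopes at the hinge Q, treating each span as simply supported:
  span QR: triangular load, peak 18.5: w₀L³/(45EI) = 710.4/EI
  relative rotation θ_0 = (0 + 710.4)/EI = 710.4/EI
A unit hogging moment at Q produces rotation L₁/(3EI) + L₂/(3EI) = 7.567/EI.
Slope continuity at Q: θ_0 = M_Q·7.567/EI, so M_Q = 710.4/7.567 = 93.89 kN·m (hogging).
Span PQ, ΣM about P with M_Q applied at Q: R_Q^{PQ}·10.7 = 0 + 93.89, so R_Q^{PQ} = 8.774 kN and R_P = 0 − 8.774 = -8.774 kN.
Span QR, ΣM about R: R_Q^{QR}·12 = 888 + 93.89, so R_Q^{QR} = 81.82 kN and R_R = 111 − 81.82 = 29.18 kN.
R_Q = 8.774 + 81.82 = 90.6 kN.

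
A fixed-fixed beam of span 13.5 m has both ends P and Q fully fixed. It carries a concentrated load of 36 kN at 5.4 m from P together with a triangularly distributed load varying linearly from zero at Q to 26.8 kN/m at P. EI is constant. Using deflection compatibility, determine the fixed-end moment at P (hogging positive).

Take the two fixed-end moments M_P, M_Q as redundants; the released structure is the simple span PQ.
Simple-span end rotations at P and Q under the given loads:
  at P: point load 36 at a = 5.4: Pab(L + b)/(6LEI) = 419.9/EI
  at Q: point load 36 at a = 5.4: Pab(L + a)/(6LEI) = 367.4/EI
  at P: triangular load, peak 26.8: w₀L³/(45EI) = 1465/EI
  at Q: triangular load, peak 26.8: 7w₀L³/(360EI) = 1282/EI
  θ_P0 = 1885/EI,  θ_Q0 = 1650/EI
Flexibility coefficients: a unit moment at one end gives L/(3EI) there and L/(6EI) at the far end, so f₁₁ = f₂₂ = 4.5/EI and f₁₂ = f₂₁ = 2.25/EI.
Compatibility — zero rotation at each built-in end:
  4.5 M_P + 2.25 M_Q = 1885
  2.25 M_P + 4.5 M_Q = 1650
Solving the pair gives M_P = 314.2 kN·m and M_Q = 209.5 kN·m (hogging).

M_P = 314.2 kN·m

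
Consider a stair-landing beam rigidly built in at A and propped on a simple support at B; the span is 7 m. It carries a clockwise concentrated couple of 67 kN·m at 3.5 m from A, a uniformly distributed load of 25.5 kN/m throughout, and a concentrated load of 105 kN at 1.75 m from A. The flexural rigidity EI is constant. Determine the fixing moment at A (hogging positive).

Take the reaction at B as the redundant and release it; the primary structure is a cantilever fixed at A.
Deflection at B on the released cantilever, summing each load's contribution:
  clockwise couple 67 at a = 3.5: M₀a(2L − a)/(2EI) = 1231/EI
  UDL 25.5: wL⁴/(8EI) = 7653/EI
  point load 105 at a = 1.75: Pa²(3L − a)/(6EI) = 1032/EI
  δ_0 = 9916/EI
Flexibility coefficient — unit upward force at B: δ_{BB} = L³/(3EI) = 114.3/EI.
Compatibility at B: δ_0 − R_B·δ_{BB} = 0, so R_B = 9916/114.3 = 86.73 kN.
Moment equilibrium about A: M_A = Σ(load moments about A) − R_B·L = 875.5 − 86.73×7 = 268.4 kN·m.

M_A = 268.4 kN·m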